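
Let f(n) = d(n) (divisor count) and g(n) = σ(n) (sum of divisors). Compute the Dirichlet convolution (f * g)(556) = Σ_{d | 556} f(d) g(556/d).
(d * σ)(556) = 2272

Divisors of 556: [1, 2, 4, 139, 278, 556]. For each d | 556:
  d = 1: d(1) · σ(556/1) = 1 · 980 = 980
  d = 2: d(2) · σ(556/2) = 2 · 420 = 840
  d = 4: d(4) · σ(556/4) = 3 · 140 = 420
  d = 139: d(139) · σ(556/139) = 2 · 7 = 14
  d = 278: d(278) · σ(556/278) = 4 · 3 = 12
  d = 556: d(556) · σ(556/556) = 6 · 1 = 6
Summing: (d * σ)(556) = 980 + 840 + 420 + 14 + 12 + 6 = 2272.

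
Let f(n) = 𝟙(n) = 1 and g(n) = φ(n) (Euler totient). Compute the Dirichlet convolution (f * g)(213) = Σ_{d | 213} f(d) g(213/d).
(𝟙 * φ)(213) = 213

Divisors of 213: [1, 3, 71, 213]. For each d | 213:
  d = 1: 𝟙(1) · φ(213/1) = 1 · 140 = 140
  d = 3: 𝟙(3) · φ(213/3) = 1 · 70 = 70
  d = 71: 𝟙(71) · φ(213/71) = 1 · 2 = 2
  d = 213: 𝟙(213) · φ(213/213) = 1 · 1 = 1
Summing: (𝟙 * φ)(213) = 140 + 70 + 2 + 1 = 213.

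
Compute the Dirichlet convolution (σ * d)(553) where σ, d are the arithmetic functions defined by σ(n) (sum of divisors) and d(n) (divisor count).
(σ * d)(553) = 820

Divisors of 553: [1, 7, 79, 553]. For each d | 553:
  d = 1: σ(1) · d(553/1) = 1 · 4 = 4
  d = 7: σ(7) · d(553/7) = 8 · 2 = 16
  d = 79: σ(79) · d(553/79) = 80 · 2 = 160
  d = 553: σ(553) · d(553/553) = 640 · 1 = 640
Summing: (σ * d)(553) = 4 + 16 + 160 + 640 = 820.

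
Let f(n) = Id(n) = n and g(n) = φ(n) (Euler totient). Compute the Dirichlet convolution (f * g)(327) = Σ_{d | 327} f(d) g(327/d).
(Id * φ)(327) = 1085

Divisors of 327: [1, 3, 109, 327]. For each d | 327:
  d = 1: Id(1) · φ(327/1) = 1 · 216 = 216
  d = 3: Id(3) · φ(327/3) = 3 · 108 = 324
  d = 109: Id(109) · φ(327/109) = 109 · 2 = 218
  d = 327: Id(327) · φ(327/327) = 327 · 1 = 327
Summing: (Id * φ)(327) = 216 + 324 + 218 + 327 = 1085.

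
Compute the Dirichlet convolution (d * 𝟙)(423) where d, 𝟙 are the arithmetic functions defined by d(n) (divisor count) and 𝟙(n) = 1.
(d * 𝟙)(423) = 18

Divisors of 423: [1, 3, 9, 47, 141, 423]. For each d | 423:
  d = 1: d(1) · 𝟙(423/1) = 1 · 1 = 1
  d = 3: d(3) · 𝟙(423/3) = 2 · 1 = 2
  d = 9: d(9) · 𝟙(423/9) = 3 · 1 = 3
  d = 47: d(47) · 𝟙(423/47) = 2 · 1 = 2
  d = 141: d(141) · 𝟙(423/141) = 4 · 1 = 4
  d = 423: d(423) · 𝟙(423/423) = 6 · 1 = 6
Summing: (d * 𝟙)(423) = 1 + 2 + 3 + 2 + 4 + 6 = 18.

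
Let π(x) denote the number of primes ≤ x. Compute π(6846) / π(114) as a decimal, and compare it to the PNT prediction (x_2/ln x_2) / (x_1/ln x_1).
π(6846)/π(114) = 881/30 ≈ 29.3667;  PNT prediction ≈ 32.2056.

π(114) = 30 and π(6846) = 881, so π(6846)/π(114) ≈ 29.3667. The PNT-predicted ratio is (6846/ln(6846)) / (114/ln(114)) ≈ 32.2056. The two agree to within a few percent, as expected.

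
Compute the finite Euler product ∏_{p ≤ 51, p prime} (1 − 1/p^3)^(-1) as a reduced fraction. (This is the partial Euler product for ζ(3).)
∏ = 1417934272824755236225375034446860319/1179638474528270622029363943840940032

The primes p ≤ 51 are [2, 3, 5, 7, 11, 13, 17, 19, 23, 29, 31, 37, 41, 43, 47]. For each prime, (1 − 1/p^3)^(-1) = p^3 / (p^3 − 1). The product is (1 − 1/2^3)^(-1), (1 − 1/3^3)^(-1), (1 − 1/5^3)^(-1), (1 − 1/7^3)^(-1), (1 − 1/11^3)^(-1), (1 − 1/13^3)^(-1), (1 − 1/17^3)^(-1), (1 − 1/19^3)^(-1), (1 − 1/23^3)^(-1), (1 − 1/29^3)^(-1), (1 − 1/31^3)^(-1), (1 − 1/37^3)^(-1), (1 − 1/41^3)^(-1), (1 − 1/43^3)^(-1), (1 − 1/47^3)^(-1) = ∏ p^3 / (p^3 − 1) = 1417934272824755236225375034446860319/1179638474528270622029363943840940032.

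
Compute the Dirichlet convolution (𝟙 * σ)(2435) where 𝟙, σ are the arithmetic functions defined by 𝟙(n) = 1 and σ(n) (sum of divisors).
(𝟙 * σ)(2435) = 3423

Divisors of 2435: [1, 5, 487, 2435]. For each d | 2435:
  d = 1: 𝟙(1) · σ(2435/1) = 1 · 2928 = 2928
  d = 5: 𝟙(5) · σ(2435/5) = 1 · 488 = 488
  d = 487: 𝟙(487) · σ(2435/487) = 1 · 6 = 6
  d = 2435: 𝟙(2435) · σ(2435/2435) = 1 · 1 = 1
Summing: (𝟙 * σ)(2435) = 2928 + 488 + 6 + 1 = 3423.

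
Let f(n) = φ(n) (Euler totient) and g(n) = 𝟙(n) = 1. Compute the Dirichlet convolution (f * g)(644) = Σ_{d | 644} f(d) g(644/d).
(φ * 𝟙)(644) = 644

Divisors of 644: [1, 2, 4, 7, 14, 23, 28, 46, 92, 161, 322, 644]. For each d | 644:
  d = 1: φ(1) · 𝟙(644/1) = 1 · 1 = 1
  d = 2: φ(2) · 𝟙(644/2) = 1 · 1 = 1
  d = 4: φ(4) · 𝟙(644/4) = 2 · 1 = 2
  d = 7: φ(7) · 𝟙(644/7) = 6 · 1 = 6
  d = 14: φ(14) · 𝟙(644/14) = 6 · 1 = 6
  d = 23: φ(23) · 𝟙(644/23) = 22 · 1 = 22
  d = 28: φ(28) · 𝟙(644/28) = 12 · 1 = 12
  d = 46: φ(46) · 𝟙(644/46) = 22 · 1 = 22
  d = 92: φ(92) · 𝟙(644/92) = 44 · 1 = 44
  d = 161: φ(161) · 𝟙(644/161) = 132 · 1 = 132
  d = 322: φ(322) · 𝟙(644/322) = 132 · 1 = 132
  d = 644: φ(644) · 𝟙(644/644) = 264 · 1 = 264
Summing: (φ * 𝟙)(644) = 1 + 1 + 2 + 6 + 6 + 22 + 12 + 22 + 44 + 132 + 132 + 264 = 644.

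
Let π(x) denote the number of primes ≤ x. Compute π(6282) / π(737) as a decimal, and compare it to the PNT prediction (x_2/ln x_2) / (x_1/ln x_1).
π(6282)/π(737) = 817/130 ≈ 6.2846;  PNT prediction ≈ 6.4352.

π(737) = 130 and π(6282) = 817, so π(6282)/π(737) ≈ 6.2846. The PNT-predicted ratio is (6282/ln(6282)) / (737/ln(737)) ≈ 6.4352. The two agree to within a few percent, as expected.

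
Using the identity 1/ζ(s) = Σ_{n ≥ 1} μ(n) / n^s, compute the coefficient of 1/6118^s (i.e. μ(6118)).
μ(6118) = 1

Factor n = 6118 = 2 · 7 · 19 · 23. μ(n) = 0 if any exponent ≥ 2 (not squarefree); otherwise μ(n) = (−1)^{ω(n)} where ω(n) is the number of distinct prime factors. Applying: μ(6118) = 1.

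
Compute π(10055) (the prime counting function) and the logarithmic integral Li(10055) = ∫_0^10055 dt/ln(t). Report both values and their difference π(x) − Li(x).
π(10055) = 1233;  Li(10055) ≈ 1252.11;  π(x) − Li(x) ≈ -19.11.

Direct count of primes ≤ 10055 gives π(10055) = 1233. Numerical evaluation of the logarithmic integral gives Li(10055) ≈ 1252.11. The difference π(x) − Li(x) ≈ -19.11 is typically negative for small/moderate x (Li(x) overestimates), though Littlewood's theorem shows this sign changes infinitely often.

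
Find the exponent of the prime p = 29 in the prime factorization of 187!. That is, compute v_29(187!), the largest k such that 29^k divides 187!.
v_29(187!) = 6

Legendre's formula: v_p(n!) = Σ_{k ≥ 1} ⌊n / p^k⌋. For p = 29, n = 187, the terms are:
  ⌊187/29^1⌋ = ⌊187/29⌋ = 6
(the next term ⌊187/29^2⌋ = 0, terminating the sum). Summing: v_29(187!) = 6 = 6.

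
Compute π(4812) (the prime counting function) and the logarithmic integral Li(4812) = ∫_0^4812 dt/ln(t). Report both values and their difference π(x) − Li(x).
π(4812) = 647;  Li(4812) ≈ 662.16;  π(x) − Li(x) ≈ -15.16.

Direct count of primes ≤ 4812 gives π(4812) = 647. Numerical evaluation of the logarithmic integral gives Li(4812) ≈ 662.16. The difference π(x) − Li(x) ≈ -15.16 is typically negative for small/moderate x (Li(x) overestimates), though Littlewood's theorem shows this sign changes infinitely often.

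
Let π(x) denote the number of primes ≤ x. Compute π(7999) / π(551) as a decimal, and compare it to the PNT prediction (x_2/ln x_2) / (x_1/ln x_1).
π(7999)/π(551) = 1007/101 ≈ 9.9703;  PNT prediction ≈ 10.1956.

π(551) = 101 and π(7999) = 1007, so π(7999)/π(551) ≈ 9.9703. The PNT-predicted ratio is (7999/ln(7999)) / (551/ln(551)) ≈ 10.1956. The two agree to within a few percent, as expected.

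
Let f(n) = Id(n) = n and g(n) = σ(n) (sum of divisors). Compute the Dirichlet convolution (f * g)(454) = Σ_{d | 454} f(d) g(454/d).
(Id * σ)(454) = 2275

Divisors of 454: [1, 2, 227, 454]. For each d | 454:
  d = 1: Id(1) · σ(454/1) = 1 · 684 = 684
  d = 2: Id(2) · σ(454/2) = 2 · 228 = 456
  d = 227: Id(227) · σ(454/227) = 227 · 3 = 681
  d = 454: Id(454) · σ(454/454) = 454 · 1 = 454
Summing: (Id * σ)(454) = 684 + 456 + 681 + 454 = 2275.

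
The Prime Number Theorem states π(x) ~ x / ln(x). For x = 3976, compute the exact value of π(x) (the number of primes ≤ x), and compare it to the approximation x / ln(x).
π(3976) = 549;  x/ln(x) ≈ 479.73;  relative error ≈ 12.62%.

Directly count primes up to 3976: π(3976) = 549. The PNT approximation gives 3976/ln(3976) ≈ 3976/8.28803 ≈ 479.73. Relative error (π(x) − x/ln(x)) / π(x) ≈ 12.62%; the approximation is known to undercount slightly (Li(x) is a better estimate).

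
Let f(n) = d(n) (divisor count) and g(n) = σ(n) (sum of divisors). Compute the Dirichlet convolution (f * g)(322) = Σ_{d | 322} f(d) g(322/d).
(d * σ)(322) = 1300

Divisors of 322: [1, 2, 7, 14, 23, 46, 161, 322]. For each d | 322:
  d = 1: d(1) · σ(322/1) = 1 · 576 = 576
  d = 2: d(2) · σ(322/2) = 2 · 192 = 384
  d = 7: d(7) · σ(322/7) = 2 · 72 = 144
  d = 14: d(14) · σ(322/14) = 4 · 24 = 96
  d = 23: d(23) · σ(322/23) = 2 · 24 = 48
  d = 46: d(46) · σ(322/46) = 4 · 8 = 32
  d = 161: d(161) · σ(322/161) = 4 · 3 = 12
  d = 322: d(322) · σ(322/322) = 8 · 1 = 8
Summing: (d * σ)(322) = 576 + 384 + 144 + 96 + 48 + 32 + 12 + 8 = 1300.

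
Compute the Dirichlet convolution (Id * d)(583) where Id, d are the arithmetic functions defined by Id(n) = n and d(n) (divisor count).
(Id * d)(583) = 715

Divisors of 583: [1, 11, 53, 583]. For each d | 583:
  d = 1: Id(1) · d(583/1) = 1 · 4 = 4
  d = 11: Id(11) · d(583/11) = 11 · 2 = 22
  d = 53: Id(53) · d(583/53) = 53 · 2 = 106
  d = 583: Id(583) · d(583/583) = 583 · 1 = 583
Summing: (Id * d)(583) = 4 + 22 + 106 + 583 = 715.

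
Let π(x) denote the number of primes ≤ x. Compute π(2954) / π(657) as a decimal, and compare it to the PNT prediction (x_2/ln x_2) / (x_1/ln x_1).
π(2954)/π(657) = 425/119 ≈ 3.5714;  PNT prediction ≈ 3.6504.

π(657) = 119 and π(2954) = 425, so π(2954)/π(657) ≈ 3.5714. The PNT-predicted ratio is (2954/ln(2954)) / (657/ln(657)) ≈ 3.6504. The two agree to within a few percent, as expected.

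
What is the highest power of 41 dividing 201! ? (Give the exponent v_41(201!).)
v_41(201!) = 4

Legendre's formula: v_p(n!) = Σ_{k ≥ 1} ⌊n / p^k⌋. For p = 41, n = 201, the terms are:
  ⌊201/41^1⌋ = ⌊201/41⌋ = 4
(the next term ⌊201/41^2⌋ = 0, terminating the sum). Summing: v_41(201!) = 4 = 4.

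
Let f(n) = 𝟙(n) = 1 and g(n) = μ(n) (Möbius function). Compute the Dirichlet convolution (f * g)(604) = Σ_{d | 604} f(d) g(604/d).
(𝟙 * μ)(604) = 0

Divisors of 604: [1, 2, 4, 151, 302, 604]. For each d | 604:
  d = 1: 𝟙(1) · μ(604/1) = 1 · 0 = 0
  d = 2: 𝟙(2) · μ(604/2) = 1 · 1 = 1
  d = 4: 𝟙(4) · μ(604/4) = 1 · -1 = -1
  d = 151: 𝟙(151) · μ(604/151) = 1 · 0 = 0
  d = 302: 𝟙(302) · μ(604/302) = 1 · -1 = -1
  d = 604: 𝟙(604) · μ(604/604) = 1 · 1 = 1
Summing: (𝟙 * μ)(604) = 0 + 1 + -1 + 0 + -1 + 1 = 0.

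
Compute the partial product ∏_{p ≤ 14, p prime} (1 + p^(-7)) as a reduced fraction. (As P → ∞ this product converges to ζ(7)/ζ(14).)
∏ = 131129952026000311359081292/130052142598591679794453125

The primes p ≤ 14 are [2, 3, 5, 7, 11, 13]. For each, (1 + 1/p^7) = (p^7 + 1)/p^7. Multiplying these fractions over p ∈ [2, 3, 5, 7, 11, 13] gives 131129952026000311359081292/130052142598591679794453125. (In the limit P → ∞ this tends to ζ(7)/ζ(14).)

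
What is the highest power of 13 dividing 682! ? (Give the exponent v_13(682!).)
v_13(682!) = 56

Legendre's formula: v_p(n!) = Σ_{k ≥ 1} ⌊n / p^k⌋. For p = 13, n = 682, the terms are:
  ⌊682/13^1⌋ = ⌊682/13⌋ = 52
  ⌊682/13^2⌋ = ⌊682/169⌋ = 4
(the next term ⌊682/13^3⌋ = 0, terminating the sum). Summing: v_13(682!) = 52 + 4 = 56.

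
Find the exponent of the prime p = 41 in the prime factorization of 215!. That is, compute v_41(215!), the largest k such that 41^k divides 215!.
v_41(215!) = 5

Legendre's formula: v_p(n!) = Σ_{k ≥ 1} ⌊n / p^k⌋. For p = 41, n = 215, the terms are:
  ⌊215/41^1⌋ = ⌊215/41⌋ = 5
(the next term ⌊215/41^2⌋ = 0, terminating the sum). Summing: v_41(215!) = 5 = 5.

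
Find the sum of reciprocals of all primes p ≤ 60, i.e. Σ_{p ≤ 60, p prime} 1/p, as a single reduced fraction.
Σ 1/p = 3263815694539731437539/1922760350154212639070

π(60) = 17, so the primes ≤ 60 are [2, 3, 5, 7, 11, 13, 17, 19, 23, 29, 31, 37, 41, 43, 47, 53, 59]. Summing 1/p over these primes: 3263815694539731437539/1922760350154212639070 ≈ 1.6975. Mertens estimate ln ln(60) + 0.2615 ≈ 1.6711.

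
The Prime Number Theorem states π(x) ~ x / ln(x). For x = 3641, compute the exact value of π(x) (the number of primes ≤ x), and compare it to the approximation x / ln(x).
π(3641) = 509;  x/ln(x) ≈ 444.02;  relative error ≈ 12.77%.

Directly count primes up to 3641: π(3641) = 509. The PNT approximation gives 3641/ln(3641) ≈ 3641/8.20001 ≈ 444.02. Relative error (π(x) − x/ln(x)) / π(x) ≈ 12.77%; the approximation is known to undercount slightly (Li(x) is a better estimate).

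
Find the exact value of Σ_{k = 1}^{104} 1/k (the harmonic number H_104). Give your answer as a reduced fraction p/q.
H_104 = 151628729214843927768244125436857365638449733/29012042540587955997705808574162155756055616

Direct summation: H_104 = 1 + 1/2 + ... + 1/104. The least common denominator is lcm(1, ..., 104) = 725301063514698899942645214354053893901390400; over this denominator the numerator is 725301063514698899942645214354053893901390400 + 362650531757349449971322607177026946950695200 + 241767021171566299980881738118017964633796800 + 181325265878674724985661303588513473475347600 + 145060212702939779988529042870810778780278080 + 120883510585783149990440869059008982316898400 + 103614437644956985706092173479150556271627200 + 90662632939337362492830651794256736737673800 + 80589007057188766660293912706005988211265600 + 72530106351469889994264521435405389390139040 + 65936460319518081812967746759459444900126400 + 60441755292891574995220434529504491158449200 + 55792389501130684610972708796465684146260800 + 51807218822478492853046086739575278135813600 + 48353404234313259996176347623603592926759360 + 45331316469668681246415325897128368368836900 + 42664768442041111761332071432591405523611200 + 40294503528594383330146956353002994105632800 + 38173740184984152628560274439687047047441600 + 36265053175734944997132260717702694695069520 + 34538145881652328568697391159716852090542400 + 32968230159759040906483873379729722450063200 + 31534828848465169562723704971915386691364800 + 30220877646445787497610217264752245579224600 + 29012042540587955997705808574162155756055616 + 27896194750565342305486354398232842073130400 + 26863002352396255553431304235335329403755200 + 25903609411239246426523043369787639067906800 + 25010381500506858618711903943243237720737600 + 24176702117156629998088173811801796463379680 + 23396808500474158062665974656582383674238400 + 22665658234834340623207662948564184184418450 + 21978820106506027270989248919819814966708800 + 21332384221020555880666035716295702761805600 + 20722887528991397141218434695830111254325440 + 20147251764297191665073478176501497052816400 + 19602731446343213511963384171731186321659200 + 19086870092492076314280137219843523523720800 + 18597463167043561536990902932155228048753600 + 18132526587867472498566130358851347347534760 + 17690269841821924388845005228147655948814400 + 17269072940826164284348695579858426045271200 + 16867466593365090696340586380326834741892800 + 16484115079879520453241936689864861225031600 + 16117801411437753332058782541201197642253120 + 15767414424232584781361852485957693345682400 + 15431937521589338296652025837320295614923200 + 15110438823222893748805108632376122789612300 + 14802062520708140815156024782735793753089600 + 14506021270293977998852904287081077878027808 + 14221589480680370587110690477530468507870400 + 13948097375282671152743177199116421036565200 + 13684925726692432074389532346302903658516800 + 13431501176198127776715652117667664701877600 + 13187292063903616362593549351891888980025280 + 12951804705619623213261521684893819533953400 + 12724580061661384209520091479895682349147200 + 12505190750253429309355951971621618860368800 + 12293238364655913558349918887356845659345600 + 12088351058578314999044086905900898231689840 + 11890181369093424589223692038591047441006400 + 11698404250237079031332987328291191837119200 + 11512715293884109522899130386572284030180800 + 11332829117417170311603831474282092092209225 + 11158477900226136922194541759293136829252160 + 10989410053253013635494624459909907483354400 + 10825389007682073133472316632150058117931200 + 10666192110510277940333017858147851380902800 + 10511609616155056520907901657305128897121600 + 10361443764495698570609217347915055627162720 + 10215507936826745069614721328930336533822400 + 10073625882148595832536739088250748526408200 + 9935631007050669862228016634987039642484800 + 9801365723171606755981692085865593160829600 + 9670680846862651999235269524720718585351872 + 9543435046246038157140068609921761761860400 + 9419494331359725973281106679922777842875200 + 9298731583521780768495451466077614024376800 + 9181026120439226581552471067772834100017600 + 9066263293933736249283065179425673673767380 + 8954334117465418517810434745111776467918400 + 8845134920910962194422502614073827974407200 + 8738567030297577107742713425952456553028800 + 8634536470413082142174347789929213022635600 + 8532953688408222352266414286518281104722240 + 8433733296682545348170293190163417370946400 + 8336793833502286206237301314414412573579200 + 8242057539939760226620968344932430612515800 + 8149450151850549437557811397236560605633600 + 8058900705718876666029391270600598821126560 + 7970341357304383515853244113780812020894400 + 7883707212116292390680926242978846672841200 + 7798936166824719354221991552194127891412800 + 7715968760794669148326012918660147807461600 + 7634748036996830525712054887937409409488320 + 7555219411611446874402554316188061394806150 + 7477330551697926803532424890247978287643200 + 7401031260354070407578012391367896876544800 + 7326273368835342423663082973273271655569600 + 7253010635146988999426452143540538939013904 + 7181198648660385147946982320337167266350400 + 7110794740340185293555345238765234253935200 + 7041757898200960193617914702466542659236800 + 6974048687641335576371588599558210518282600 = 3790718230371098194206103135921434140961243325, so H_104 = 3790718230371098194206103135921434140961243325/725301063514698899942645214354053893901390400; reducing by gcd(3790718230371098194206103135921434140961243325, 725301063514698899942645214354053893901390400) = 25 gives 151628729214843927768244125436857365638449733/29012042540587955997705808574162155756055616 ≈ 5.22641. (The PNT-adjacent estimate ln(104) + γ ≈ 5.22161 matches within O(1/n).)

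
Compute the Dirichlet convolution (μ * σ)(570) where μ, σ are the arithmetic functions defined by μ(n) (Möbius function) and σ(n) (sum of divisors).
(μ * σ)(570) = 570

Divisors of 570: [1, 2, 3, 5, 6, 10, 15, 19, 30, 38, 57, 95, 114, 190, 285, 570]. For each d | 570:
  d = 1: μ(1) · σ(570/1) = 1 · 1440 = 1440
  d = 2: μ(2) · σ(570/2) = -1 · 480 = -480
  d = 3: μ(3) · σ(570/3) = -1 · 360 = -360
  d = 5: μ(5) · σ(570/5) = -1 · 240 = -240
  d = 6: μ(6) · σ(570/6) = 1 · 120 = 120
  d = 10: μ(10) · σ(570/10) = 1 · 80 = 80
  d = 15: μ(15) · σ(570/15) = 1 · 60 = 60
  d = 19: μ(19) · σ(570/19) = -1 · 72 = -72
  d = 30: μ(30) · σ(570/30) = -1 · 20 = -20
  d = 38: μ(38) · σ(570/38) = 1 · 24 = 24
  d = 57: μ(57) · σ(570/57) = 1 · 18 = 18
  d = 95: μ(95) · σ(570/95) = 1 · 12 = 12
  d = 114: μ(114) · σ(570/114) = -1 · 6 = -6
  d = 190: μ(190) · σ(570/190) = -1 · 4 = -4
  d = 285: μ(285) · σ(570/285) = -1 · 3 = -3
  d = 570: μ(570) · σ(570/570) = 1 · 1 = 1
Summing: (μ * σ)(570) = 1440 + -480 + -360 + -240 + 120 + 80 + 60 + -72 + -20 + 24 + 18 + 12 + -6 + -4 + -3 + 1 = 570.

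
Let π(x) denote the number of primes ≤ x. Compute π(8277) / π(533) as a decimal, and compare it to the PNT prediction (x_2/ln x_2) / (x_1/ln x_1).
π(8277)/π(533) = 1038/99 ≈ 10.4848;  PNT prediction ≈ 10.8078.

π(533) = 99 and π(8277) = 1038, so π(8277)/π(533) ≈ 10.4848. The PNT-predicted ratio is (8277/ln(8277)) / (533/ln(533)) ≈ 10.8078. The two agree to within a few percent, as expected.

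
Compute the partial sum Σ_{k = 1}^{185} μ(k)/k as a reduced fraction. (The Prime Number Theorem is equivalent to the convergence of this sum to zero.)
Σ μ(k)/k = -4481120979852480116694118773007716790549280440823659912246175579060127/899557715467591630453369012945614634379252921727391775909918599930435715

Values of μ(k) for 1 ≤ k ≤ 185: μ(1) = 1, μ(2) = -1, μ(3) = -1, μ(5) = -1, μ(6) = 1, μ(7) = -1, μ(10) = 1, μ(11) = -1, μ(13) = -1, μ(14) = 1, μ(15) = 1, μ(17) = -1, μ(19) = -1, μ(21) = 1, μ(22) = 1, μ(23) = -1, μ(26) = 1, μ(29) = -1, μ(30) = -1, μ(31) = -1, μ(33) = 1, μ(34) = 1, μ(35) = 1, μ(37) = -1, μ(38) = 1, μ(39) = 1, μ(41) = -1, μ(42) = -1, μ(43) = -1, μ(46) = 1, μ(47) = -1, μ(51) = 1, μ(53) = -1, μ(55) = 1, μ(57) = 1, μ(58) = 1, μ(59) = -1, μ(61) = -1, μ(62) = 1, μ(65) = 1, μ(66) = -1, μ(67) = -1, μ(69) = 1, μ(70) = -1, μ(71) = -1, μ(73) = -1, μ(74) = 1, μ(77) = 1, μ(78) = -1, μ(79) = -1, μ(82) = 1, μ(83) = -1, μ(85) = 1, μ(86) = 1, μ(87) = 1, μ(89) = -1, μ(91) = 1, μ(93) = 1, μ(94) = 1, μ(95) = 1, μ(97) = -1, μ(101) = -1, μ(102) = -1, μ(103) = -1, μ(105) = -1, μ(106) = 1, μ(107) = -1, μ(109) = -1, μ(110) = -1, μ(111) = 1, μ(113) = -1, μ(114) = -1, μ(115) = 1, μ(118) = 1, μ(119) = 1, μ(122) = 1, μ(123) = 1, μ(127) = -1, μ(129) = 1, μ(130) = -1, μ(131) = -1, μ(133) = 1, μ(134) = 1, μ(137) = -1, μ(138) = -1, μ(139) = -1, μ(141) = 1, μ(142) = 1, μ(143) = 1, μ(145) = 1, μ(146) = 1, μ(149) = -1, μ(151) = -1, μ(154) = -1, μ(155) = 1, μ(157) = -1, μ(158) = 1, μ(159) = 1, μ(161) = 1, μ(163) = -1, μ(165) = -1, μ(166) = 1, μ(167) = -1, μ(170) = -1, μ(173) = -1, μ(174) = -1, μ(177) = 1, μ(178) = 1, μ(179) = -1, μ(181) = -1, μ(182) = -1, μ(183) = 1, μ(185) = 1, with μ = 0 on non-squarefree integers. Summing μ(k)/k for k where μ(k) ≠ 0 gives -4481120979852480116694118773007716790549280440823659912246175579060127/899557715467591630453369012945614634379252921727391775909918599930435715 ≈ -0.0050. (PNT ⟺ this sum → 0 as n → ∞.)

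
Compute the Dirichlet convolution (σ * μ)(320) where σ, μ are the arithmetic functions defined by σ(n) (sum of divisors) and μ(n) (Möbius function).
(σ * μ)(320) = 320

Divisors of 320: [1, 2, 4, 5, 8, 10, 16, 20, 32, 40, 64, 80, 160, 320]. For each d | 320:
  d = 1: σ(1) · μ(320/1) = 1 · 0 = 0
  d = 2: σ(2) · μ(320/2) = 3 · 0 = 0
  d = 4: σ(4) · μ(320/4) = 7 · 0 = 0
  d = 5: σ(5) · μ(320/5) = 6 · 0 = 0
  d = 8: σ(8) · μ(320/8) = 15 · 0 = 0
  d = 10: σ(10) · μ(320/10) = 18 · 0 = 0
  d = 16: σ(16) · μ(320/16) = 31 · 0 = 0
  d = 20: σ(20) · μ(320/20) = 42 · 0 = 0
  d = 32: σ(32) · μ(320/32) = 63 · 1 = 63
  d = 40: σ(40) · μ(320/40) = 90 · 0 = 0
  d = 64: σ(64) · μ(320/64) = 127 · -1 = -127
  d = 80: σ(80) · μ(320/80) = 186 · 0 = 0
  d = 160: σ(160) · μ(320/160) = 378 · -1 = -378
  d = 320: σ(320) · μ(320/320) = 762 · 1 = 762
Summing: (σ * μ)(320) = 0 + 0 + 0 + 0 + 0 + 0 + 0 + 0 + 63 + 0 + -127 + 0 + -378 + 762 = 320.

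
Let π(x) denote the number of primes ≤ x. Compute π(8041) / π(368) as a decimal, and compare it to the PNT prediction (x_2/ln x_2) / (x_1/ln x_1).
π(8041)/π(368) = 1011/73 ≈ 13.8493;  PNT prediction ≈ 14.3561.

π(368) = 73 and π(8041) = 1011, so π(8041)/π(368) ≈ 13.8493. The PNT-predicted ratio is (8041/ln(8041)) / (368/ln(368)) ≈ 14.3561. The two agree to within a few percent, as expected.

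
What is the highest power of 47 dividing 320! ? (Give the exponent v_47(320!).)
v_47(320!) = 6

Legendre's formula: v_p(n!) = Σ_{k ≥ 1} ⌊n / p^k⌋. For p = 47, n = 320, the terms are:
  ⌊320/47^1⌋ = ⌊320/47⌋ = 6
(the next term ⌊320/47^2⌋ = 0, terminating the sum). Summing: v_47(320!) = 6 = 6.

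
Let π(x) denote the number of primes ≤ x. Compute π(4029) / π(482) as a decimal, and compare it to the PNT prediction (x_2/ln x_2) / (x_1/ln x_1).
π(4029)/π(482) = 557/92 ≈ 6.0543;  PNT prediction ≈ 6.2208.

π(482) = 92 and π(4029) = 557, so π(4029)/π(482) ≈ 6.0543. The PNT-predicted ratio is (4029/ln(4029)) / (482/ln(482)) ≈ 6.2208. The two agree to within a few percent, as expected.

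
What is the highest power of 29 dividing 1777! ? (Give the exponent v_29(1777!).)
v_29(1777!) = 63

Legendre's formula: v_p(n!) = Σ_{k ≥ 1} ⌊n / p^k⌋. For p = 29, n = 1777, the terms are:
  ⌊1777/29^1⌋ = ⌊1777/29⌋ = 61
  ⌊1777/29^2⌋ = ⌊1777/841⌋ = 2
(the next term ⌊1777/29^3⌋ = 0, terminating the sum). Summing: v_29(1777!) = 61 + 2 = 63.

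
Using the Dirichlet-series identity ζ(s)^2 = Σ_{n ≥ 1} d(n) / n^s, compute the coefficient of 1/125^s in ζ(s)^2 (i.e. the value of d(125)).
d(125) = 4

ζ(s)^2 = (Σ 1/m^s)(Σ 1/k^s). The coefficient of 1/n^s in the product is the number of ordered pairs (m, k) with mk = n, which equals d(n). For n = 125, divisors are [1, 5, 25, 125], so d(125) = 4.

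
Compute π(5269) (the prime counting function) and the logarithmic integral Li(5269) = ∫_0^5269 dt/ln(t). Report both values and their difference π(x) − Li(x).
π(5269) = 698;  Li(5269) ≈ 715.77;  π(x) − Li(x) ≈ -17.77.

Direct count of primes ≤ 5269 gives π(5269) = 698. Numerical evaluation of the logarithmic integral gives Li(5269) ≈ 715.77. The difference π(x) − Li(x) ≈ -17.77 is typically negative for small/moderate x (Li(x) overestimates), though Littlewood's theorem shows this sign changes infinitely often.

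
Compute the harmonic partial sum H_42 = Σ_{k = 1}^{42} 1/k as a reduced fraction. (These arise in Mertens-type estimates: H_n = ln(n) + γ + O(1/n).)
H_42 = 12309312989335019/2844937529085600

Direct summation: H_42 = 1 + 1/2 + ... + 1/42. The least common denominator is lcm(1, ..., 42) = 219060189739591200; over this denominator the numerator is 219060189739591200 + 109530094869795600 + 73020063246530400 + 54765047434897800 + 43812037947918240 + 36510031623265200 + 31294312819941600 + 27382523717448900 + 24340021082176800 + 21906018973959120 + 19914562703599200 + 18255015811632600 + 16850783826122400 + 15647156409970800 + 14604012649306080 + 13691261858724450 + 12885893514093600 + 12170010541088400 + 11529483670504800 + 10953009486979560 + 10431437606647200 + 9957281351799600 + 9524356075634400 + 9127507905816300 + 8762407589583648 + 8425391913061200 + 8113340360725600 + 7823578204985400 + 7553799646192800 + 7302006324653040 + 7066457733535200 + 6845630929362225 + 6638187567866400 + 6442946757046800 + 6258862563988320 + 6085005270544200 + 5920545668637600 + 5764741835252400 + 5616927942040800 + 5476504743489780 + 5342931457063200 + 5215718803323600 = 947817100178796463, so H_42 = 947817100178796463/219060189739591200; reducing by gcd(947817100178796463, 219060189739591200) = 77 gives 12309312989335019/2844937529085600 ≈ 4.32674. (The PNT-adjacent estimate ln(42) + γ ≈ 4.31489 matches within O(1/n).)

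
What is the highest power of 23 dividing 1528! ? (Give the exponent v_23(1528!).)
v_23(1528!) = 68

Legendre's formula: v_p(n!) = Σ_{k ≥ 1} ⌊n / p^k⌋. For p = 23, n = 1528, the terms are:
  ⌊1528/23^1⌋ = ⌊1528/23⌋ = 66
  ⌊1528/23^2⌋ = ⌊1528/529⌋ = 2
(the next term ⌊1528/23^3⌋ = 0, terminating the sum). Summing: v_23(1528!) = 66 + 2 = 68.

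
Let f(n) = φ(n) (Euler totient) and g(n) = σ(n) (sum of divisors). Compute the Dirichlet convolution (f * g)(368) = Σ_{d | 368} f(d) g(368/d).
(φ * σ)(368) = 3680

Divisors of 368: [1, 2, 4, 8, 16, 23, 46, 92, 184, 368]. For each d | 368:
  d = 1: φ(1) · σ(368/1) = 1 · 744 = 744
  d = 2: φ(2) · σ(368/2) = 1 · 360 = 360
  d = 4: φ(4) · σ(368/4) = 2 · 168 = 336
  d = 8: φ(8) · σ(368/8) = 4 · 72 = 288
  d = 16: φ(16) · σ(368/16) = 8 · 24 = 192
  d = 23: φ(23) · σ(368/23) = 22 · 31 = 682
  d = 46: φ(46) · σ(368/46) = 22 · 15 = 330
  d = 92: φ(92) · σ(368/92) = 44 · 7 = 308
  d = 184: φ(184) · σ(368/184) = 88 · 3 = 264
  d = 368: φ(368) · σ(368/368) = 176 · 1 = 176
Summing: (φ * σ)(368) = 744 + 360 + 336 + 288 + 192 + 682 + 330 + 308 + 264 + 176 = 3680.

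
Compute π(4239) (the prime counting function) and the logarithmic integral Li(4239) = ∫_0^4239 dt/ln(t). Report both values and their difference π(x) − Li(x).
π(4239) = 580;  Li(4239) ≈ 594.08;  π(x) − Li(x) ≈ -14.08.

Direct count of primes ≤ 4239 gives π(4239) = 580. Numerical evaluation of the logarithmic integral gives Li(4239) ≈ 594.08. The difference π(x) − Li(x) ≈ -14.08 is typically negative for small/moderate x (Li(x) overestimates), though Littlewood's theorem shows this sign changes infinitely often.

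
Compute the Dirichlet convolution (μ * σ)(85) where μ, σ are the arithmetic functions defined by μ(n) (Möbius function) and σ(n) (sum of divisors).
(μ * σ)(85) = 85

Divisors of 85: [1, 5, 17, 85]. For each d | 85:
  d = 1: μ(1) · σ(85/1) = 1 · 108 = 108
  d = 5: μ(5) · σ(85/5) = -1 · 18 = -18
  d = 17: μ(17) · σ(85/17) = -1 · 6 = -6
  d = 85: μ(85) · σ(85/85) = 1 · 1 = 1
Summing: (μ * σ)(85) = 108 + -18 + -6 + 1 = 85.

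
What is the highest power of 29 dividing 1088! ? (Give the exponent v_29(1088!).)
v_29(1088!) = 38

Legendre's formula: v_p(n!) = Σ_{k ≥ 1} ⌊n / p^k⌋. For p = 29, n = 1088, the terms are:
  ⌊1088/29^1⌋ = ⌊1088/29⌋ = 37
  ⌊1088/29^2⌋ = ⌊1088/841⌋ = 1
(the next term ⌊1088/29^3⌋ = 0, terminating the sum). Summing: v_29(1088!) = 37 + 1 = 38.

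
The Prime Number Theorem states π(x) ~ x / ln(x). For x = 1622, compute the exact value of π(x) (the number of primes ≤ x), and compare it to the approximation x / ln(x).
π(1622) = 257;  x/ln(x) ≈ 219.44;  relative error ≈ 14.61%.

Directly count primes up to 1622: π(1622) = 257. The PNT approximation gives 1622/ln(1622) ≈ 1622/7.39142 ≈ 219.44. Relative error (π(x) − x/ln(x)) / π(x) ≈ 14.61%; the approximation is known to undercount slightly (Li(x) is a better estimate).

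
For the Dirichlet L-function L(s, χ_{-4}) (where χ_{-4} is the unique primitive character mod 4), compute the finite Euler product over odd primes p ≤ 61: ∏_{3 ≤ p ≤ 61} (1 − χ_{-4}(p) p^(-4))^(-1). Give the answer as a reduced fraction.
∏ = 81934214988902113115031508050672702841756592198516788686922065253543/82850154482442028729801746725895742819441886414557775886809038848000

The odd primes p ≤ 61 are [3, 5, 7, 11, 13, 17, 19, 23, 29, 31, 37, 41, 43, 47, 53, 59, 61]. For each, χ(p) = 1 if p ≡ 1 mod 4, χ(p) = −1 if p ≡ 3 mod 4. Taking (1 − χ(p)/p^4)^(-1) = p^4/(p^4 − χ(p)): (1 − (-1)/3^4)^(-1) · (1 − (1)/5^4)^(-1) · (1 − (-1)/7^4)^(-1) · (1 − (-1)/11^4)^(-1) · (1 − (1)/13^4)^(-1) · (1 − (1)/17^4)^(-1) · (1 − (-1)/19^4)^(-1) · (1 − (-1)/23^4)^(-1) · (1 − (1)/29^4)^(-1) · (1 − (-1)/31^4)^(-1) · (1 − (1)/37^4)^(-1) · (1 − (1)/41^4)^(-1) · (1 − (-1)/43^4)^(-1) · (1 − (-1)/47^4)^(-1) · (1 − (1)/53^4)^(-1) · (1 − (-1)/59^4)^(-1) · (1 − (1)/61^4)^(-1) = 81934214988902113115031508050672702841756592198516788686922065253543/82850154482442028729801746725895742819441886414557775886809038848000.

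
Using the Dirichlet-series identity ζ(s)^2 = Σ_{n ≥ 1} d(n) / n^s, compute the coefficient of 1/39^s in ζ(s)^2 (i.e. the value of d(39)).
d(39) = 4

ζ(s)^2 = (Σ 1/m^s)(Σ 1/k^s). The coefficient of 1/n^s in the product is the number of ordered pairs (m, k) with mk = n, which equals d(n). For n = 39, divisors are [1, 3, 13, 39], so d(39) = 4.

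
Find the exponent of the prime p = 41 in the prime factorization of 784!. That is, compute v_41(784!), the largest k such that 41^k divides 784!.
v_41(784!) = 19

Legendre's formula: v_p(n!) = Σ_{k ≥ 1} ⌊n / p^k⌋. For p = 41, n = 784, the terms are:
  ⌊784/41^1⌋ = ⌊784/41⌋ = 19
(the next term ⌊784/41^2⌋ = 0, terminating the sum). Summing: v_41(784!) = 19 = 19.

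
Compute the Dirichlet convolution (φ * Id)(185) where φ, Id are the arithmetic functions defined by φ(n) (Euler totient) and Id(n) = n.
(φ * Id)(185) = 657

Divisors of 185: [1, 5, 37, 185]. For each d | 185:
  d = 1: φ(1) · Id(185/1) = 1 · 185 = 185
  d = 5: φ(5) · Id(185/5) = 4 · 37 = 148
  d = 37: φ(37) · Id(185/37) = 36 · 5 = 180
  d = 185: φ(185) · Id(185/185) = 144 · 1 = 144
Summing: (φ * Id)(185) = 185 + 148 + 180 + 144 = 657.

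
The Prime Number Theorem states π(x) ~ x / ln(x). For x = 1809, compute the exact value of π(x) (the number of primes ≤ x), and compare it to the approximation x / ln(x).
π(1809) = 279;  x/ln(x) ≈ 241.18;  relative error ≈ 13.55%.

Directly count primes up to 1809: π(1809) = 279. The PNT approximation gives 1809/ln(1809) ≈ 1809/7.50053 ≈ 241.18. Relative error (π(x) − x/ln(x)) / π(x) ≈ 13.55%; the approximation is known to undercount slightly (Li(x) is a better estimate).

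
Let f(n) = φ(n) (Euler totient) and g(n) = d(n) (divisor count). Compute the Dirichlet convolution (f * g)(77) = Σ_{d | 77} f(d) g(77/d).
(φ * d)(77) = 96

Divisors of 77: [1, 7, 11, 77]. For each d | 77:
  d = 1: φ(1) · d(77/1) = 1 · 4 = 4
  d = 7: φ(7) · d(77/7) = 6 · 2 = 12
  d = 11: φ(11) · d(77/11) = 10 · 2 = 20
  d = 77: φ(77) · d(77/77) = 60 · 1 = 60
Summing: (φ * d)(77) = 4 + 12 + 20 + 60 = 96.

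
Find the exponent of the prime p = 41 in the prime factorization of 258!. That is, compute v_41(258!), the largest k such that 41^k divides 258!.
v_41(258!) = 6

Legendre's formula: v_p(n!) = Σ_{k ≥ 1} ⌊n / p^k⌋. For p = 41, n = 258, the terms are:
  ⌊258/41^1⌋ = ⌊258/41⌋ = 6
(the next term ⌊258/41^2⌋ = 0, terminating the sum). Summing: v_41(258!) = 6 = 6.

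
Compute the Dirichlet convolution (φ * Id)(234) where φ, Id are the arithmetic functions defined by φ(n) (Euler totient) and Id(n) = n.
(φ * Id)(234) = 1575

Divisors of 234: [1, 2, 3, 6, 9, 13, 18, 26, 39, 78, 117, 234]. For each d | 234:
  d = 1: φ(1) · Id(234/1) = 1 · 234 = 234
  d = 2: φ(2) · Id(234/2) = 1 · 117 = 117
  d = 3: φ(3) · Id(234/3) = 2 · 78 = 156
  d = 6: φ(6) · Id(234/6) = 2 · 39 = 78
  d = 9: φ(9) · Id(234/9) = 6 · 26 = 156
  d = 13: φ(13) · Id(234/13) = 12 · 18 = 216
  d = 18: φ(18) · Id(234/18) = 6 · 13 = 78
  d = 26: φ(26) · Id(234/26) = 12 · 9 = 108
  d = 39: φ(39) · Id(234/39) = 24 · 6 = 144
  d = 78: φ(78) · Id(234/78) = 24 · 3 = 72
  d = 117: φ(117) · Id(234/117) = 72 · 2 = 144
  d = 234: φ(234) · Id(234/234) = 72 · 1 = 72
Summing: (φ * Id)(234) = 234 + 117 + 156 + 78 + 156 + 216 + 78 + 108 + 144 + 72 + 144 + 72 = 1575.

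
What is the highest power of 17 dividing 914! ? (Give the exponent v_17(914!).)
v_17(914!) = 56

Legendre's formula: v_p(n!) = Σ_{k ≥ 1} ⌊n / p^k⌋. For p = 17, n = 914, the terms are:
  ⌊914/17^1⌋ = ⌊914/17⌋ = 53
  ⌊914/17^2⌋ = ⌊914/289⌋ = 3
(the next term ⌊914/17^3⌋ = 0, terminating the sum). Summing: v_17(914!) = 53 + 3 = 56.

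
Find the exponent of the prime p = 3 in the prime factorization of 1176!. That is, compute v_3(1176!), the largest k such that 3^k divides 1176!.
v_3(1176!) = 584

Legendre's formula: v_p(n!) = Σ_{k ≥ 1} ⌊n / p^k⌋. For p = 3, n = 1176, the terms are:
  ⌊1176/3^1⌋ = ⌊1176/3⌋ = 392
  ⌊1176/3^2⌋ = ⌊1176/9⌋ = 130
  ⌊1176/3^3⌋ = ⌊1176/27⌋ = 43
  ⌊1176/3^4⌋ = ⌊1176/81⌋ = 14
  ⌊1176/3^5⌋ = ⌊1176/243⌋ = 4
  ⌊1176/3^6⌋ = ⌊1176/729⌋ = 1
(the next term ⌊1176/3^7⌋ = 0, terminating the sum). Summing: v_3(1176!) = 392 + 130 + 43 + 14 + 4 + 1 = 584.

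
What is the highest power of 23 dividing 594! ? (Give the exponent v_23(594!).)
v_23(594!) = 26

Legendre's formula: v_p(n!) = Σ_{k ≥ 1} ⌊n / p^k⌋. For p = 23, n = 594, the terms are:
  ⌊594/23^1⌋ = ⌊594/23⌋ = 25
  ⌊594/23^2⌋ = ⌊594/529⌋ = 1
(the next term ⌊594/23^3⌋ = 0, terminating the sum). Summing: v_23(594!) = 25 + 1 = 26.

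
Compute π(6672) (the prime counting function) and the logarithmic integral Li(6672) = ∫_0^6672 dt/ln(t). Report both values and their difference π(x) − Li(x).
π(6672) = 859;  Li(6672) ≈ 877.18;  π(x) − Li(x) ≈ -18.18.

Direct count of primes ≤ 6672 gives π(6672) = 859. Numerical evaluation of the logarithmic integral gives Li(6672) ≈ 877.18. The difference π(x) − Li(x) ≈ -18.18 is typically negative for small/moderate x (Li(x) overestimates), though Littlewood's theorem shows this sign changes infinitely often.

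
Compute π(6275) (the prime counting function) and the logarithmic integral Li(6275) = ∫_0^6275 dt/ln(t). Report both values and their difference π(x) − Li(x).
π(6275) = 816;  Li(6275) ≈ 831.94;  π(x) − Li(x) ≈ -15.94.

Direct count of primes ≤ 6275 gives π(6275) = 816. Numerical evaluation of the logarithmic integral gives Li(6275) ≈ 831.94. The difference π(x) − Li(x) ≈ -15.94 is typically negative for small/moderate x (Li(x) overestimates), though Littlewood's theorem shows this sign changes infinitely often.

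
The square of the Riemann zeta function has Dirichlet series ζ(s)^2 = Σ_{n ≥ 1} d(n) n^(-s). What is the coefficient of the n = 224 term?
d(224) = 12

ζ(s)^2 = (Σ 1/m^s)(Σ 1/k^s). The coefficient of 1/n^s in the product is the number of ordered pairs (m, k) with mk = n, which equals d(n). For n = 224, divisors are [1, 2, 4, 7, 8, 14, 16, 28, 32, 56, 112, 224], so d(224) = 12.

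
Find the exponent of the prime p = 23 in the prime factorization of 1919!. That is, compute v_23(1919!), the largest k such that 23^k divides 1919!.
v_23(1919!) = 86

Legendre's formula: v_p(n!) = Σ_{k ≥ 1} ⌊n / p^k⌋. For p = 23, n = 1919, the terms are:
  ⌊1919/23^1⌋ = ⌊1919/23⌋ = 83
  ⌊1919/23^2⌋ = ⌊1919/529⌋ = 3
(the next term ⌊1919/23^3⌋ = 0, terminating the sum). Summing: v_23(1919!) = 83 + 3 = 86.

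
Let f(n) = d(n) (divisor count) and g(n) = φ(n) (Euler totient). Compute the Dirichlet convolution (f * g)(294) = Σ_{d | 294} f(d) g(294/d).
(d * φ)(294) = 684

Divisors of 294: [1, 2, 3, 6, 7, 14, 21, 42, 49, 98, 147, 294]. For each d | 294:
  d = 1: d(1) · φ(294/1) = 1 · 84 = 84
  d = 2: d(2) · φ(294/2) = 2 · 84 = 168
  d = 3: d(3) · φ(294/3) = 2 · 42 = 84
  d = 6: d(6) · φ(294/6) = 4 · 42 = 168
  d = 7: d(7) · φ(294/7) = 2 · 12 = 24
  d = 14: d(14) · φ(294/14) = 4 · 12 = 48
  d = 21: d(21) · φ(294/21) = 4 · 6 = 24
  d = 42: d(42) · φ(294/42) = 8 · 6 = 48
  d = 49: d(49) · φ(294/49) = 3 · 2 = 6
  d = 98: d(98) · φ(294/98) = 6 · 2 = 12
  d = 147: d(147) · φ(294/147) = 6 · 1 = 6
  d = 294: d(294) · φ(294/294) = 12 · 1 = 12
Summing: (d * φ)(294) = 84 + 168 + 84 + 168 + 24 + 48 + 24 + 48 + 6 + 12 + 6 + 12 = 684.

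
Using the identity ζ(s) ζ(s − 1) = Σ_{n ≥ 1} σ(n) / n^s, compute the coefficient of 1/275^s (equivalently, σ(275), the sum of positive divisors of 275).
σ(275) = 372

In the product (Σ m^0/m^s)(Σ k / k^s) = Σ (Σ_{d | n} d) / n^s, the coefficient of 1/n^s is σ(n) = Σ_{d | n} d. For n = 275, divisors are [1, 5, 11, 25, 55, 275]; summing: σ(275) = 372.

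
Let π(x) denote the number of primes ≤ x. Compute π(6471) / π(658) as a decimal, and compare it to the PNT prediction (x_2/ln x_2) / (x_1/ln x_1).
π(6471)/π(658) = 839/119 ≈ 7.0504;  PNT prediction ≈ 7.2725.

π(658) = 119 and π(6471) = 839, so π(6471)/π(658) ≈ 7.0504. The PNT-predicted ratio is (6471/ln(6471)) / (658/ln(658)) ≈ 7.2725. The two agree to within a few percent, as expected.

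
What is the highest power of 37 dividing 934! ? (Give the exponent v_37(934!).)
v_37(934!) = 25

Legendre's formula: v_p(n!) = Σ_{k ≥ 1} ⌊n / p^k⌋. For p = 37, n = 934, the terms are:
  ⌊934/37^1⌋ = ⌊934/37⌋ = 25
(the next term ⌊934/37^2⌋ = 0, terminating the sum). Summing: v_37(934!) = 25 = 25.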